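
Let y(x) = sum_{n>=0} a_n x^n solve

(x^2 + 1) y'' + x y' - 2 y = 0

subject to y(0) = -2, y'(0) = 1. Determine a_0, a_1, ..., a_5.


Ansatz: y(x) = sum_{n>=0} a_n x^n, so y'(x) = sum_{n>=1} n a_n x^(n-1) and y''(x) = sum_{n>=2} n(n-1) a_n x^(n-2).
Substitute into P(x) y'' + Q(x) y' + R(x) y = 0 with P(x) = x^2 + 1, Q(x) = x, R(x) = -2, and match powers of x.
Initial conditions: a_0 = -2, a_1 = 1.
Setting the coefficient of each power of x to zero and solving order by order (substituting the coefficients already found):
  x^0: 2 a_2 - 2 a_0 = 0  ->  2 a_2 = 2 a_0 = -4  ->  a_2 = -2
  x^1: 6 a_3 - a_1 = 0  ->  6 a_3 = a_1 = 1  ->  a_3 = 1/6
  x^2: 12 a_4 + 2 a_2 = 0  ->  12 a_4 = -2 a_2 = 4  ->  a_4 = 1/3
  x^3: 20 a_5 + 7 a_3 = 0  ->  20 a_5 = -7 a_3 = -7/6  ->  a_5 = -7/120
Truncated series: y(x) = -2 + x - 2 x^2 + (1/6) x^3 + (1/3) x^4 - (7/120) x^5 + O(x^6).

a_0 = -2; a_1 = 1; a_2 = -2; a_3 = 1/6; a_4 = 1/3; a_5 = -7/120


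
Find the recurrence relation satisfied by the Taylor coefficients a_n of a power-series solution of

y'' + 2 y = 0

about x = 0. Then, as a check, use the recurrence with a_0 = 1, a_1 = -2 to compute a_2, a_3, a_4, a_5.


Substitute y = sum_n a_n x^n into y'' + (const) y = 0.
y''(x) = sum_{n>=0} (n+2)(n+1) a_{n+2} x^n.
The ODE becomes sum_n [(n+2)(n+1) a_{n+2} + 2 a_n] x^n = 0.
Setting each coefficient to zero gives the recurrence:
  (n+2)(n+1) a_{n+2} + 2 a_n = 0,
  a_{n+2} = -2 / ((n+1)(n+2)) a_n.

Check with a_0 = 1, a_1 = -2 (apply the recurrence for n = 0, 1, 2, 3): a_0 = 1, a_1 = -2, a_2 = -1, a_3 = 2/3, a_4 = 1/6, a_5 = -1/15.

a_{n+2} = -2/((n+1)(n+2)) * a_n; check: a_0 = 1, a_1 = -2, a_2 = -1, a_3 = 2/3, a_4 = 1/6, a_5 = -1/15


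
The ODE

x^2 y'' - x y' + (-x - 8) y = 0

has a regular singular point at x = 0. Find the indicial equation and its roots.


Divide by x^2 to reach normal form y'' + P_1(x) y' + P_2(x) y = 0 with P_1(x) = -1/x and P_2(x) = -1/x - 8/x^2.
x = 0 is a singular point because the y'-coefficient -1/x has a pole at x = 0 and the y-coefficient -1/x - 8/x^2 has a pole at x = 0.
It is a regular singular point because x P_1(x) = p(x) = -1 and x^2 P_2(x) = q(x) = -x - 8 are polynomials, hence analytic at x = 0.
p(0) = -1,  q(0) = -8.
Indicial equation: r(r-1) + p(0) r + q(0) = 0, i.e. r^2 + (p(0) - 1) r + q(0) = 0, i.e. r^2 - 2 r - 8 = 0.
Discriminant: (-2)^2 - 4(-8) = 36, so r = (2 ± 6)/2.
Solving: r_1 = 4, r_2 = -2.

indicial: r^2 - 2 r - 8 = 0; roots r_1 = 4, r_2 = -2


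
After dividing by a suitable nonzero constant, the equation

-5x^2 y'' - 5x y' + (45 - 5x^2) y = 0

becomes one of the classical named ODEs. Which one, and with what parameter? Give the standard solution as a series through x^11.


All three coefficients share the factor -5; dividing through by -5 gives  x^2 y'' + x y' + (x^2 - 9) y = 0.
This matches the Bessel equation x^2 y'' + x y' + (x^2 - nu^2) y = 0 with nu^2 = 9, so nu = 3; the solution bounded at x = 0 is J_3(x).
Frobenius at x = 0: indicial roots ±nu; for r = nu the recurrence k(k + 2nu) c_k = -c_{k-2} gives the standard series J_nu(x) = sum_{k>=0} (-1)^k / (k! (k+nu)!) (x/2)^(2k+nu). Evaluate the first 5 terms:
  k = 0: (-1)^0 / (0! * 3! * 2^3) x^3 = 1/(1*6*8) x^3 = (1/48) x^3
  k = 1: (-1)^1 / (1! * 4! * 2^5) x^5 = -1/(1*24*32) x^5 = (-1/768) x^5
  k = 2: (-1)^2 / (2! * 5! * 2^7) x^7 = 1/(2*120*128) x^7 = (1/30720) x^7
  k = 3: (-1)^3 / (3! * 6! * 2^9) x^9 = -1/(6*720*512) x^9 = (-1/2211840) x^9
  k = 4: (-1)^4 / (4! * 7! * 2^11) x^11 = 1/(24*5040*2048) x^11 = (1/247726080) x^11
Hence J_3(x) = x^11/247726080 - x^9/2211840 + x^7/30720 - x^5/768 + x^3/48 + ....

J_3(x); series = x^11/247726080 - x^9/2211840 + x^7/30720 - x^5/768 + x^3/48


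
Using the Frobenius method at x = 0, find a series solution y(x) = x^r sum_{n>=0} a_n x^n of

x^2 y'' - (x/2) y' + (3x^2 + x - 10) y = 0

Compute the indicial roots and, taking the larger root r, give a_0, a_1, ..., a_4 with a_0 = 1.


Write in Frobenius form y'' + (p(x)/x) y' + (q(x)/x^2) y = 0:
  p(x) = -1/2,  q(x) = 3x^2 + x - 10.
Indicial equation: r(r-1) + (-1/2) r + (-10) = 0 -> roots r_1 = 4, r_2 = -5/2.
Take r = r_1 = 4. Let y(x) = x^r sum_{n>=0} a_n x^n with a_0 = 1.
Substitute y = x^r sum a_n x^n and match x^{r+n}. The recurrence is
  D(n) a_n + 1 a_{n-1} + 3 a_{n-2} = 0,  where D(n) = (r+n)(r+n-1) + (-1/2)(r+n) + (-10).
  a_n = [-1 a_{n-1} - 3 a_{n-2}] / D(n).
Since the indicial polynomial factors as (r - r_1)(r - r_2), D(n) = (r_1 + n - r_1)(r_1 + n - r_2) = n(n + 13/2).
Evaluating step by step (a_0 = 1):
  n = 1: D(1) = 1(1 + 13/2) = 15/2; numerator = -1(1) = -1; a_1 = (-1)/(15/2) = -2/15
  n = 2: D(2) = 2(2 + 13/2) = 17; numerator = -1(-2/15) - 3(1) = -43/15; a_2 = (-43/15)/(17) = -43/255
  n = 3: D(3) = 3(3 + 13/2) = 57/2; numerator = -1(-43/255) - 3(-2/15) = 29/51; a_3 = (29/51)/(57/2) = 58/2907
  n = 4: D(4) = 4(4 + 13/2) = 42; numerator = -1(58/2907) - 3(-43/255) = 7063/14535; a_4 = (7063/14535)/(42) = 1009/87210

r = 4; a_0 = 1; a_1 = -2/15; a_2 = -43/255; a_3 = 58/2907; a_4 = 1009/87210


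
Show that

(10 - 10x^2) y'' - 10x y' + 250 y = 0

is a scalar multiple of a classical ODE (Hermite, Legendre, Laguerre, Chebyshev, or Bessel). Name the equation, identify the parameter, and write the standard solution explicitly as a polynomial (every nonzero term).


All three coefficients share the factor 10; dividing through by 10 gives  (1 - x^2) y'' - x y' + 25 y = 0.
This matches the Chebyshev equation (1 - x^2) y'' - x y' + n^2 y = 0 (note the -x y' term, not -2x y') with n^2 = 25, so n = 5; the polynomial solution is T_5(x).
With y = sum_k a_k x^k, matching x^k gives (k+2)(k+1) a_{k+2} = (k^2 - n^2) a_k = (k - 5)(k + 5) a_k. The right side vanishes at k = 5, so the series with the parity of 5 terminates at degree 5.
Standard normalization: leading coefficient of T_n is 2^(n-1), so a_5 = 2^4 = 16. Work downward with a_k = (k+1)(k+2) a_{k+2} / ((k - 5)(k + 5)):
  a_3 = (4)(5)(16) / ((3 - 5)(3 + 5)) = 320/(-16) = -20
  a_1 = (2)(3)(-20) / ((1 - 5)(1 + 5)) = -120/(-24) = 5
Hence T_5(x) = 16 x^5 - 20 x^3 + 5 x.

T_5(x); series = 16 x^5 - 20 x^3 + 5 x


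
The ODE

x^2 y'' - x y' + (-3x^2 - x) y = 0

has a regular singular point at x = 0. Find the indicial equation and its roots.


Divide by x^2 to reach normal form y'' + P_1(x) y' + P_2(x) y = 0 with P_1(x) = -1/x and P_2(x) = -3 - 1/x.
x = 0 is a singular point because the y'-coefficient -1/x has a pole at x = 0 and the y-coefficient -3 - 1/x has a pole at x = 0.
It is a regular singular point because x P_1(x) = p(x) = -1 and x^2 P_2(x) = q(x) = -3x^2 - x are polynomials, hence analytic at x = 0.
p(0) = -1,  q(0) = 0.
Indicial equation: r(r-1) + p(0) r + q(0) = 0, i.e. r^2 + (p(0) - 1) r + q(0) = 0, i.e. r^2 - 2 r = 0.
Discriminant: (-2)^2 - 4(0) = 4, so r = (2 ± 2)/2.
Solving: r_1 = 2, r_2 = 0.

indicial: r^2 - 2 r = 0; roots r_1 = 2, r_2 = 0


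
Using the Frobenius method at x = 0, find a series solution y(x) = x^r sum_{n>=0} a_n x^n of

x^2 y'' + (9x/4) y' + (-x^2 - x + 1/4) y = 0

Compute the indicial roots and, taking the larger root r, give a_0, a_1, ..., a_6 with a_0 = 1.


Write in Frobenius form y'' + (p(x)/x) y' + (q(x)/x^2) y = 0:
  p(x) = 9/4,  q(x) = -x^2 - x + 1/4.
Indicial equation: r(r-1) + (9/4) r + (1/4) = 0 -> roots r_1 = -1/4, r_2 = -1.
Take r = r_1 = -1/4. Let y(x) = x^r sum_{n>=0} a_n x^n with a_0 = 1.
Substitute y = x^r sum a_n x^n and match x^{r+n}. The recurrence is
  D(n) a_n - 1 a_{n-1} - 1 a_{n-2} = 0,  where D(n) = (r+n)(r+n-1) + (9/4)(r+n) + (1/4).
  a_n = [1 a_{n-1} + 1 a_{n-2}] / D(n).
Since the indicial polynomial factors as (r - r_1)(r - r_2), D(n) = (r_1 + n - r_1)(r_1 + n - r_2) = n(n + 3/4).
Evaluating step by step (a_0 = 1):
  n = 1: D(1) = 1(1 + 3/4) = 7/4; numerator = 1(1) = 1; a_1 = (1)/(7/4) = 4/7
  n = 2: D(2) = 2(2 + 3/4) = 11/2; numerator = 1(4/7) + 1(1) = 11/7; a_2 = (11/7)/(11/2) = 2/7
  n = 3: D(3) = 3(3 + 3/4) = 45/4; numerator = 1(2/7) + 1(4/7) = 6/7; a_3 = (6/7)/(45/4) = 8/105
  n = 4: D(4) = 4(4 + 3/4) = 19; numerator = 1(8/105) + 1(2/7) = 38/105; a_4 = (38/105)/(19) = 2/105
  n = 5: D(5) = 5(5 + 3/4) = 115/4; numerator = 1(2/105) + 1(8/105) = 2/21; a_5 = (2/21)/(115/4) = 8/2415
  n = 6: D(6) = 6(6 + 3/4) = 81/2; numerator = 1(8/2415) + 1(2/105) = 18/805; a_6 = (18/805)/(81/2) = 4/7245

r = -1/4; a_0 = 1; a_1 = 4/7; a_2 = 2/7; a_3 = 8/105; a_4 = 2/105; a_5 = 8/2415; a_6 = 4/7245


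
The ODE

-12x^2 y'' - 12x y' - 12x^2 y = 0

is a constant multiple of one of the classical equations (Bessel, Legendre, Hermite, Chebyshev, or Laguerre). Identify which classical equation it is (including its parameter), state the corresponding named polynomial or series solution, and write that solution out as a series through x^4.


All three coefficients share the factor -12; dividing through by -12 gives  x^2 y'' + x y' + x^2 y = 0.
This matches the Bessel equation x^2 y'' + x y' + (x^2 - nu^2) y = 0 with nu^2 = 0, so nu = 0; the solution bounded at x = 0 is J_0(x).
Frobenius at x = 0: indicial roots ±nu; for r = nu the recurrence k(k + 2nu) c_k = -c_{k-2} gives the standard series J_nu(x) = sum_{k>=0} (-1)^k / (k! (k+nu)!) (x/2)^(2k+nu). Evaluate the first 3 terms:
  k = 0: (-1)^0 / (0! * 0! * 2^0) x^0 = 1/(1*1*1) x^0 = (1) x^0
  k = 1: (-1)^1 / (1! * 1! * 2^2) x^2 = -1/(1*1*4) x^2 = (-1/4) x^2
  k = 2: (-1)^2 / (2! * 2! * 2^4) x^4 = 1/(2*2*16) x^4 = (1/64) x^4
Hence J_0(x) = x^4/64 - x^2/4 + 1 + ....

J_0(x); series = x^4/64 - x^2/4 + 1


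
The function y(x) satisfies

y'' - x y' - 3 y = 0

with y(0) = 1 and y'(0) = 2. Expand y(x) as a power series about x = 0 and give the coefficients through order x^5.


Ansatz: y(x) = sum_{n>=0} a_n x^n, so y'(x) = sum_{n>=1} n a_n x^(n-1) and y''(x) = sum_{n>=2} n(n-1) a_n x^(n-2).
Substitute into P(x) y'' + Q(x) y' + R(x) y = 0 with P(x) = 1, Q(x) = -x, R(x) = -3, and match powers of x.
Initial conditions: a_0 = 1, a_1 = 2.
Setting the coefficient of each power of x to zero and solving order by order (substituting the coefficients already found):
  x^0: 2 a_2 - 3 a_0 = 0  ->  2 a_2 = 3 a_0 = 3  ->  a_2 = 3/2
  x^1: 6 a_3 - 4 a_1 = 0  ->  6 a_3 = 4 a_1 = 8  ->  a_3 = 4/3
  x^2: 12 a_4 - 5 a_2 = 0  ->  12 a_4 = 5 a_2 = 15/2  ->  a_4 = 5/8
  x^3: 20 a_5 - 6 a_3 = 0  ->  20 a_5 = 6 a_3 = 8  ->  a_5 = 2/5
Truncated series: y(x) = 1 + 2 x + (3/2) x^2 + (4/3) x^3 + (5/8) x^4 + (2/5) x^5 + O(x^6).

a_0 = 1; a_1 = 2; a_2 = 3/2; a_3 = 4/3; a_4 = 5/8; a_5 = 2/5


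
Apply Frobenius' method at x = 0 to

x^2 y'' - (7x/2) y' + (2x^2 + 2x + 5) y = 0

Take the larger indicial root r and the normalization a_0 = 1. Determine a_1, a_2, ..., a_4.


Write in Frobenius form y'' + (p(x)/x) y' + (q(x)/x^2) y = 0:
  p(x) = -7/2,  q(x) = 2x^2 + 2x + 5.
Indicial equation: r(r-1) + (-7/2) r + (5) = 0 -> roots r_1 = 5/2, r_2 = 2.
Take r = r_1 = 5/2. Let y(x) = x^r sum_{n>=0} a_n x^n with a_0 = 1.
Substitute y = x^r sum a_n x^n and match x^{r+n}. The recurrence is
  D(n) a_n + 2 a_{n-1} + 2 a_{n-2} = 0,  where D(n) = (r+n)(r+n-1) + (-7/2)(r+n) + (5).
  a_n = [-2 a_{n-1} - 2 a_{n-2}] / D(n).
Since the indicial polynomial factors as (r - r_1)(r - r_2), D(n) = (r_1 + n - r_1)(r_1 + n - r_2) = n(n + 1/2).
Evaluating step by step (a_0 = 1):
  n = 1: D(1) = 1(1 + 1/2) = 3/2; numerator = -2(1) = -2; a_1 = (-2)/(3/2) = -4/3
  n = 2: D(2) = 2(2 + 1/2) = 5; numerator = -2(-4/3) - 2(1) = 2/3; a_2 = (2/3)/(5) = 2/15
  n = 3: D(3) = 3(3 + 1/2) = 21/2; numerator = -2(2/15) - 2(-4/3) = 12/5; a_3 = (12/5)/(21/2) = 8/35
  n = 4: D(4) = 4(4 + 1/2) = 18; numerator = -2(8/35) - 2(2/15) = -76/105; a_4 = (-76/105)/(18) = -38/945

r = 5/2; a_0 = 1; a_1 = -4/3; a_2 = 2/15; a_3 = 8/35; a_4 = -38/945


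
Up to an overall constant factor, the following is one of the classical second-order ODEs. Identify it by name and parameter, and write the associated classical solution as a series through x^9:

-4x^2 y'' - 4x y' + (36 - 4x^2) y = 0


All three coefficients share the factor -4; dividing through by -4 gives  x^2 y'' + x y' + (x^2 - 9) y = 0.
This matches the Bessel equation x^2 y'' + x y' + (x^2 - nu^2) y = 0 with nu^2 = 9, so nu = 3; the solution bounded at x = 0 is J_3(x).
Frobenius at x = 0: indicial roots ±nu; for r = nu the recurrence k(k + 2nu) c_k = -c_{k-2} gives the standard series J_nu(x) = sum_{k>=0} (-1)^k / (k! (k+nu)!) (x/2)^(2k+nu). Evaluate the first 4 terms:
  k = 0: (-1)^0 / (0! * 3! * 2^3) x^3 = 1/(1*6*8) x^3 = (1/48) x^3
  k = 1: (-1)^1 / (1! * 4! * 2^5) x^5 = -1/(1*24*32) x^5 = (-1/768) x^5
  k = 2: (-1)^2 / (2! * 5! * 2^7) x^7 = 1/(2*120*128) x^7 = (1/30720) x^7
  k = 3: (-1)^3 / (3! * 6! * 2^9) x^9 = -1/(6*720*512) x^9 = (-1/2211840) x^9
Hence J_3(x) = -x^9/2211840 + x^7/30720 - x^5/768 + x^3/48 + ....

J_3(x); series = -x^9/2211840 + x^7/30720 - x^5/768 + x^3/48


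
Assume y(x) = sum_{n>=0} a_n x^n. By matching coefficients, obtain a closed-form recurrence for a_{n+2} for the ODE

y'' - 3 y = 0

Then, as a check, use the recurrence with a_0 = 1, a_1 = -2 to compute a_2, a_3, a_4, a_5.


Substitute y = sum_n a_n x^n into y'' + (const) y = 0.
y''(x) = sum_{n>=0} (n+2)(n+1) a_{n+2} x^n.
The ODE becomes sum_n [(n+2)(n+1) a_{n+2} - 3 a_n] x^n = 0.
Setting each coefficient to zero gives the recurrence:
  (n+2)(n+1) a_{n+2} - 3 a_n = 0,
  a_{n+2} = 3 / ((n+1)(n+2)) a_n.

Check with a_0 = 1, a_1 = -2 (apply the recurrence for n = 0, 1, 2, 3): a_0 = 1, a_1 = -2, a_2 = 3/2, a_3 = -1, a_4 = 3/8, a_5 = -3/20.

a_{n+2} = 3/((n+1)(n+2)) * a_n; check: a_0 = 1, a_1 = -2, a_2 = 3/2, a_3 = -1, a_4 = 3/8, a_5 = -3/20


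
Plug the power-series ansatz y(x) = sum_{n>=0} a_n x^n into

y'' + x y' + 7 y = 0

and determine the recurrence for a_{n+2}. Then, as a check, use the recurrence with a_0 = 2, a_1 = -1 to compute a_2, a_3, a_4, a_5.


Substitute y = sum_n a_n x^n.
y''(x) has coefficient (n+2)(n+1) a_{n+2} at x^n;
x y'(x) has coefficient n a_n at x^n (shift);
7 y(x) has coefficient 7 a_n at x^n.
Matching x^n: (n+2)(n+1) a_{n+2} + (n + 7) a_n = 0.
Thus a_{n+2} = (-n - 7) / ((n+1)(n+2)) * a_n.

Check with a_0 = 2, a_1 = -1 (apply the recurrence for n = 0, 1, 2, 3): a_0 = 2, a_1 = -1, a_2 = -7, a_3 = 4/3, a_4 = 21/4, a_5 = -2/3.

a_(n+2) = (-n - 7) / ((n+1)(n+2)) * a_n; check: a_0 = 2, a_1 = -1, a_2 = -7, a_3 = 4/3, a_4 = 21/4, a_5 = -2/3


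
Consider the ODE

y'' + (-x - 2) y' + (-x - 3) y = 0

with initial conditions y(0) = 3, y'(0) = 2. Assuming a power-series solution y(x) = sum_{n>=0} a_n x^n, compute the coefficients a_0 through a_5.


Ansatz: y(x) = sum_{n>=0} a_n x^n, so y'(x) = sum_{n>=1} n a_n x^(n-1) and y''(x) = sum_{n>=2} n(n-1) a_n x^(n-2).
Substitute into P(x) y'' + Q(x) y' + R(x) y = 0 with P(x) = 1, Q(x) = -x - 2, R(x) = -x - 3, and match powers of x.
Initial conditions: a_0 = 3, a_1 = 2.
Setting the coefficient of each power of x to zero and solving order by order (substituting the coefficients already found):
  x^0: 2 a_2 - 2 a_1 - 3 a_0 = 0  ->  2 a_2 = 2 a_1 + 3 a_0 = 13  ->  a_2 = 13/2
  x^1: 6 a_3 - 4 a_2 - 4 a_1 - a_0 = 0  ->  6 a_3 = 4 a_2 + 4 a_1 + a_0 = 37  ->  a_3 = 37/6
  x^2: 12 a_4 - 6 a_3 - 5 a_2 - a_1 = 0  ->  12 a_4 = 6 a_3 + 5 a_2 + a_1 = 143/2  ->  a_4 = 143/24
  x^3: 20 a_5 - 8 a_4 - 6 a_3 - a_2 = 0  ->  20 a_5 = 8 a_4 + 6 a_3 + a_2 = 547/6  ->  a_5 = 547/120
Truncated series: y(x) = 3 + 2 x + (13/2) x^2 + (37/6) x^3 + (143/24) x^4 + (547/120) x^5 + O(x^6).

a_0 = 3; a_1 = 2; a_2 = 13/2; a_3 = 37/6; a_4 = 143/24; a_5 = 547/120


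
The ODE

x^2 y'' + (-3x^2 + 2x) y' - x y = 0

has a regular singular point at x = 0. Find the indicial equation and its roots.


Divide by x^2 to reach normal form y'' + P_1(x) y' + P_2(x) y = 0 with P_1(x) = -3 + 2/x and P_2(x) = -1/x.
x = 0 is a singular point because the y'-coefficient -3 + 2/x has a pole at x = 0 and the y-coefficient -1/x has a pole at x = 0.
It is a regular singular point because x P_1(x) = p(x) = 2 - 3x and x^2 P_2(x) = q(x) = -x are polynomials, hence analytic at x = 0.
p(0) = 2,  q(0) = 0.
Indicial equation: r(r-1) + p(0) r + q(0) = 0, i.e. r^2 + (p(0) - 1) r + q(0) = 0, i.e. r^2 + 1 r = 0.
Discriminant: (1)^2 - 4(0) = 1, so r = (-1 ± 1)/2.
Solving: r_1 = 0, r_2 = -1.

indicial: r^2 + 1 r = 0; roots r_1 = 0, r_2 = -1


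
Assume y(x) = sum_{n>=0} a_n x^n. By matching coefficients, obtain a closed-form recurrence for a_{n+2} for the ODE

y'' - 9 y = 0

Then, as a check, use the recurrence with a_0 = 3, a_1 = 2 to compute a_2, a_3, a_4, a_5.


Substitute y = sum_n a_n x^n into y'' + (const) y = 0.
y''(x) = sum_{n>=0} (n+2)(n+1) a_{n+2} x^n.
The ODE becomes sum_n [(n+2)(n+1) a_{n+2} - 9 a_n] x^n = 0.
Setting each coefficient to zero gives the recurrence:
  (n+2)(n+1) a_{n+2} - 9 a_n = 0,
  a_{n+2} = 9 / ((n+1)(n+2)) a_n.

Check with a_0 = 3, a_1 = 2 (apply the recurrence for n = 0, 1, 2, 3): a_0 = 3, a_1 = 2, a_2 = 27/2, a_3 = 3, a_4 = 81/8, a_5 = 27/20.

a_{n+2} = 9/((n+1)(n+2)) * a_n; check: a_0 = 3, a_1 = 2, a_2 = 27/2, a_3 = 3, a_4 = 81/8, a_5 = 27/20


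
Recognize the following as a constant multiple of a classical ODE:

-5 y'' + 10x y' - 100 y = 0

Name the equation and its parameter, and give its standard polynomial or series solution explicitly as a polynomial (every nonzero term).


All three coefficients share the factor -5; dividing through by -5 gives  y'' - 2x y' + 20 y = 0.
This matches the Hermite equation y'' - 2x y' + 2n y = 0 with 2n = 20, so n = 10; the polynomial solution is H_10(x).
With y = sum_k a_k x^k, matching x^k gives (k+2)(k+1) a_{k+2} = 2(k - n) a_k = 2(k - 10) a_k. The right side vanishes at k = 10, so the series with the parity of 10 terminates at degree 10.
Standard normalization: leading coefficient of H_n is 2^n, so a_10 = 2^10 = 1024. Work downward with a_k = (k+1)(k+2) a_{k+2} / (2(k - n)):
  a_8 = (9)(10)(1024) / (2(8 - 10)) = 92160/(-4) = -23040
  a_6 = (7)(8)(-23040) / (2(6 - 10)) = -1290240/(-8) = 161280
  a_4 = (5)(6)(161280) / (2(4 - 10)) = 4838400/(-12) = -403200
  a_2 = (3)(4)(-403200) / (2(2 - 10)) = -4838400/(-16) = 302400
  a_0 = (1)(2)(302400) / (2(0 - 10)) = 604800/(-20) = -30240
Hence H_10(x) = 1024 x^10 - 23040 x^8 + 161280 x^6 - 403200 x^4 + 302400 x^2 - 30240.

H_10(x); series = 1024 x^10 - 23040 x^8 + 161280 x^6 - 403200 x^4 + 302400 x^2 - 30240


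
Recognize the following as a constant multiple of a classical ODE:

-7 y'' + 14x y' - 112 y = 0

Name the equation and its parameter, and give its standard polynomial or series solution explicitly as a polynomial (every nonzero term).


All three coefficients share the factor -7; dividing through by -7 gives  y'' - 2x y' + 16 y = 0.
This matches the Hermite equation y'' - 2x y' + 2n y = 0 with 2n = 16, so n = 8; the polynomial solution is H_8(x).
With y = sum_k a_k x^k, matching x^k gives (k+2)(k+1) a_{k+2} = 2(k - n) a_k = 2(k - 8) a_k. The right side vanishes at k = 8, so the series with the parity of 8 terminates at degree 8.
Standard normalization: leading coefficient of H_n is 2^n, so a_8 = 2^8 = 256. Work downward with a_k = (k+1)(k+2) a_{k+2} / (2(k - n)):
  a_6 = (7)(8)(256) / (2(6 - 8)) = 14336/(-4) = -3584
  a_4 = (5)(6)(-3584) / (2(4 - 8)) = -107520/(-8) = 13440
  a_2 = (3)(4)(13440) / (2(2 - 8)) = 161280/(-12) = -13440
  a_0 = (1)(2)(-13440) / (2(0 - 8)) = -26880/(-16) = 1680
Hence H_8(x) = 256 x^8 - 3584 x^6 + 13440 x^4 - 13440 x^2 + 1680.

H_8(x); series = 256 x^8 - 3584 x^6 + 13440 x^4 - 13440 x^2 + 1680


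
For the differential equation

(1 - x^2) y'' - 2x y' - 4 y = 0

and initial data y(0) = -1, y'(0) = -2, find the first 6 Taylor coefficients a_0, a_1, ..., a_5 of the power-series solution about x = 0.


Ansatz: y(x) = sum_{n>=0} a_n x^n, so y'(x) = sum_{n>=1} n a_n x^(n-1) and y''(x) = sum_{n>=2} n(n-1) a_n x^(n-2).
Substitute into P(x) y'' + Q(x) y' + R(x) y = 0 with P(x) = 1 - x^2, Q(x) = -2x, R(x) = -4, and match powers of x.
Initial conditions: a_0 = -1, a_1 = -2.
Setting the coefficient of each power of x to zero and solving order by order (substituting the coefficients already found):
  x^0: 2 a_2 - 4 a_0 = 0  ->  2 a_2 = 4 a_0 = -4  ->  a_2 = -2
  x^1: 6 a_3 - 6 a_1 = 0  ->  6 a_3 = 6 a_1 = -12  ->  a_3 = -2
  x^2: 12 a_4 - 10 a_2 = 0  ->  12 a_4 = 10 a_2 = -20  ->  a_4 = -5/3
  x^3: 20 a_5 - 16 a_3 = 0  ->  20 a_5 = 16 a_3 = -32  ->  a_5 = -8/5
Truncated series: y(x) = -1 - 2 x - 2 x^2 - 2 x^3 - (5/3) x^4 - (8/5) x^5 + O(x^6).

a_0 = -1; a_1 = -2; a_2 = -2; a_3 = -2; a_4 = -5/3; a_5 = -8/5


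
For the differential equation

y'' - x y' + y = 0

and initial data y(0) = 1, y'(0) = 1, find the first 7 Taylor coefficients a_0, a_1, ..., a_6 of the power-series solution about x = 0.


Ansatz: y(x) = sum_{n>=0} a_n x^n, so y'(x) = sum_{n>=1} n a_n x^(n-1) and y''(x) = sum_{n>=2} n(n-1) a_n x^(n-2).
Substitute into P(x) y'' + Q(x) y' + R(x) y = 0 with P(x) = 1, Q(x) = -x, R(x) = 1, and match powers of x.
Initial conditions: a_0 = 1, a_1 = 1.
Setting the coefficient of each power of x to zero and solving order by order (substituting the coefficients already found):
  x^0: 2 a_2 + a_0 = 0  ->  2 a_2 = -a_0 = -1  ->  a_2 = -1/2
  x^1: 6 a_3 = 0  ->  a_3 = 0
  x^2: 12 a_4 - a_2 = 0  ->  12 a_4 = a_2 = -1/2  ->  a_4 = -1/24
  x^3: 20 a_5 - 2 a_3 = 0  ->  20 a_5 = 2 a_3 = 0  ->  a_5 = 0
  x^4: 30 a_6 - 3 a_4 = 0  ->  30 a_6 = 3 a_4 = -1/8  ->  a_6 = -1/240
Truncated series: y(x) = 1 + x - (1/2) x^2 - (1/24) x^4 - (1/240) x^6 + O(x^7).

a_0 = 1; a_1 = 1; a_2 = -1/2; a_3 = 0; a_4 = -1/24; a_5 = 0; a_6 = -1/240


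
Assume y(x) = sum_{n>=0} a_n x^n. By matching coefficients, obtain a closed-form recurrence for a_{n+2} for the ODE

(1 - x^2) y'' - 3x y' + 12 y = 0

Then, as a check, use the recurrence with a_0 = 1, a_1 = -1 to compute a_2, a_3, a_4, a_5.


Substitute y = sum_n a_n x^n.
(1 - 1 x^2) y'' contributes (n+2)(n+1) a_{n+2} - n(n-1) a_n at x^n.
-3 x y'(x) contributes -3 n a_n at x^n.
12 y(x) contributes 12 a_n at x^n.
Matching x^n: (n+2)(n+1) a_{n+2} + (-n(n-1) - 3 n + 12) a_n = 0.
Thus a_{n+2} = (n(n-1) + 3 n - 12) / ((n+1)(n+2)) * a_n.

Check with a_0 = 1, a_1 = -1 (apply the recurrence for n = 0, 1, 2, 3): a_0 = 1, a_1 = -1, a_2 = -6, a_3 = 3/2, a_4 = 2, a_5 = 9/40.

a_(n+2) = (n(n-1) + 3 n - 12) / ((n+1)(n+2)) * a_n; check: a_0 = 1, a_1 = -1, a_2 = -6, a_3 = 3/2, a_4 = 2, a_5 = 9/40


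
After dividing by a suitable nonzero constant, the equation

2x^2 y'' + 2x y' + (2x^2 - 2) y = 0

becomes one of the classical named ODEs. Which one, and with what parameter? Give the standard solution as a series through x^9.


All three coefficients share the factor 2; dividing through by 2 gives  x^2 y'' + x y' + (x^2 - 1) y = 0.
This matches the Bessel equation x^2 y'' + x y' + (x^2 - nu^2) y = 0 with nu^2 = 1, so nu = 1; the solution bounded at x = 0 is J_1(x).
Frobenius at x = 0: indicial roots ±nu; for r = nu the recurrence k(k + 2nu) c_k = -c_{k-2} gives the standard series J_nu(x) = sum_{k>=0} (-1)^k / (k! (k+nu)!) (x/2)^(2k+nu). Evaluate the first 5 terms:
  k = 0: (-1)^0 / (0! * 1! * 2^1) x^1 = 1/(1*1*2) x^1 = (1/2) x^1
  k = 1: (-1)^1 / (1! * 2! * 2^3) x^3 = -1/(1*2*8) x^3 = (-1/16) x^3
  k = 2: (-1)^2 / (2! * 3! * 2^5) x^5 = 1/(2*6*32) x^5 = (1/384) x^5
  k = 3: (-1)^3 / (3! * 4! * 2^7) x^7 = -1/(6*24*128) x^7 = (-1/18432) x^7
  k = 4: (-1)^4 / (4! * 5! * 2^9) x^9 = 1/(24*120*512) x^9 = (1/1474560) x^9
Hence J_1(x) = x^9/1474560 - x^7/18432 + x^5/384 - x^3/16 + x/2 + ....

J_1(x); series = x^9/1474560 - x^7/18432 + x^5/384 - x^3/16 + x/2


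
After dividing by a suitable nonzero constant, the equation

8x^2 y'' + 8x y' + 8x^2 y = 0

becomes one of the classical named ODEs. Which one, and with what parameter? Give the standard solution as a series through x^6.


All three coefficients share the factor 8; dividing through by 8 gives  x^2 y'' + x y' + x^2 y = 0.
This matches the Bessel equation x^2 y'' + x y' + (x^2 - nu^2) y = 0 with nu^2 = 0, so nu = 0; the solution bounded at x = 0 is J_0(x).
Frobenius at x = 0: indicial roots ±nu; for r = nu the recurrence k(k + 2nu) c_k = -c_{k-2} gives the standard series J_nu(x) = sum_{k>=0} (-1)^k / (k! (k+nu)!) (x/2)^(2k+nu). Evaluate the first 4 terms:
  k = 0: (-1)^0 / (0! * 0! * 2^0) x^0 = 1/(1*1*1) x^0 = (1) x^0
  k = 1: (-1)^1 / (1! * 1! * 2^2) x^2 = -1/(1*1*4) x^2 = (-1/4) x^2
  k = 2: (-1)^2 / (2! * 2! * 2^4) x^4 = 1/(2*2*16) x^4 = (1/64) x^4
  k = 3: (-1)^3 / (3! * 3! * 2^6) x^6 = -1/(6*6*64) x^6 = (-1/2304) x^6
Hence J_0(x) = -x^6/2304 + x^4/64 - x^2/4 + 1 + ....

J_0(x); series = -x^6/2304 + x^4/64 - x^2/4 + 1


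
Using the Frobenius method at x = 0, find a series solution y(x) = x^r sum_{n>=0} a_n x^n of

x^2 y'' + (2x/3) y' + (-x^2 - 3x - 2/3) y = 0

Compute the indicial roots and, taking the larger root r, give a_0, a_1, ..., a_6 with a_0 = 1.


Write in Frobenius form y'' + (p(x)/x) y' + (q(x)/x^2) y = 0:
  p(x) = 2/3,  q(x) = -x^2 - 3x - 2/3.
Indicial equation: r(r-1) + (2/3) r + (-2/3) = 0 -> roots r_1 = 1, r_2 = -2/3.
Take r = r_1 = 1. Let y(x) = x^r sum_{n>=0} a_n x^n with a_0 = 1.
Substitute y = x^r sum a_n x^n and match x^{r+n}. The recurrence is
  D(n) a_n - 3 a_{n-1} - 1 a_{n-2} = 0,  where D(n) = (r+n)(r+n-1) + (2/3)(r+n) + (-2/3).
  a_n = [3 a_{n-1} + 1 a_{n-2}] / D(n).
Since the indicial polynomial factors as (r - r_1)(r - r_2), D(n) = (r_1 + n - r_1)(r_1 + n - r_2) = n(n + 5/3).
Evaluating step by step (a_0 = 1):
  n = 1: D(1) = 1(1 + 5/3) = 8/3; numerator = 3(1) = 3; a_1 = (3)/(8/3) = 9/8
  n = 2: D(2) = 2(2 + 5/3) = 22/3; numerator = 3(9/8) + 1(1) = 35/8; a_2 = (35/8)/(22/3) = 105/176
  n = 3: D(3) = 3(3 + 5/3) = 14; numerator = 3(105/176) + 1(9/8) = 513/176; a_3 = (513/176)/(14) = 513/2464
  n = 4: D(4) = 4(4 + 5/3) = 68/3; numerator = 3(513/2464) + 1(105/176) = 3009/2464; a_4 = (3009/2464)/(68/3) = 531/9856
  n = 5: D(5) = 5(5 + 5/3) = 100/3; numerator = 3(531/9856) + 1(513/2464) = 3645/9856; a_5 = (3645/9856)/(100/3) = 2187/197120
  n = 6: D(6) = 6(6 + 5/3) = 46; numerator = 3(2187/197120) + 1(531/9856) = 17181/197120; a_6 = (17181/197120)/(46) = 747/394240

r = 1; a_0 = 1; a_1 = 9/8; a_2 = 105/176; a_3 = 513/2464; a_4 = 531/9856; a_5 = 2187/197120; a_6 = 747/394240


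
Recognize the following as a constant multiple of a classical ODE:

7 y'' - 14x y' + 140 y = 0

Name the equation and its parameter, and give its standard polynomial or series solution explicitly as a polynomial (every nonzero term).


All three coefficients share the factor 7; dividing through by 7 gives  y'' - 2x y' + 20 y = 0.
This matches the Hermite equation y'' - 2x y' + 2n y = 0 with 2n = 20, so n = 10; the polynomial solution is H_10(x).
With y = sum_k a_k x^k, matching x^k gives (k+2)(k+1) a_{k+2} = 2(k - n) a_k = 2(k - 10) a_k. The right side vanishes at k = 10, so the series with the parity of 10 terminates at degree 10.
Standard normalization: leading coefficient of H_n is 2^n, so a_10 = 2^10 = 1024. Work downward with a_k = (k+1)(k+2) a_{k+2} / (2(k - n)):
  a_8 = (9)(10)(1024) / (2(8 - 10)) = 92160/(-4) = -23040
  a_6 = (7)(8)(-23040) / (2(6 - 10)) = -1290240/(-8) = 161280
  a_4 = (5)(6)(161280) / (2(4 - 10)) = 4838400/(-12) = -403200
  a_2 = (3)(4)(-403200) / (2(2 - 10)) = -4838400/(-16) = 302400
  a_0 = (1)(2)(302400) / (2(0 - 10)) = 604800/(-20) = -30240
Hence H_10(x) = 1024 x^10 - 23040 x^8 + 161280 x^6 - 403200 x^4 + 302400 x^2 - 30240.

H_10(x); series = 1024 x^10 - 23040 x^8 + 161280 x^6 - 403200 x^4 + 302400 x^2 - 30240


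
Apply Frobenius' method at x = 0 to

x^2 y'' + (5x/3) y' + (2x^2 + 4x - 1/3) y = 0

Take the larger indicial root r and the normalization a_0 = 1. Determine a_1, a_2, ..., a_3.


Write in Frobenius form y'' + (p(x)/x) y' + (q(x)/x^2) y = 0:
  p(x) = 5/3,  q(x) = 2x^2 + 4x - 1/3.
Indicial equation: r(r-1) + (5/3) r + (-1/3) = 0 -> roots r_1 = 1/3, r_2 = -1.
Take r = r_1 = 1/3. Let y(x) = x^r sum_{n>=0} a_n x^n with a_0 = 1.
Substitute y = x^r sum a_n x^n and match x^{r+n}. The recurrence is
  D(n) a_n + 4 a_{n-1} + 2 a_{n-2} = 0,  where D(n) = (r+n)(r+n-1) + (5/3)(r+n) + (-1/3).
  a_n = [-4 a_{n-1} - 2 a_{n-2}] / D(n).
Since the indicial polynomial factors as (r - r_1)(r - r_2), D(n) = (r_1 + n - r_1)(r_1 + n - r_2) = n(n + 4/3).
Evaluating step by step (a_0 = 1):
  n = 1: D(1) = 1(1 + 4/3) = 7/3; numerator = -4(1) = -4; a_1 = (-4)/(7/3) = -12/7
  n = 2: D(2) = 2(2 + 4/3) = 20/3; numerator = -4(-12/7) - 2(1) = 34/7; a_2 = (34/7)/(20/3) = 51/70
  n = 3: D(3) = 3(3 + 4/3) = 13; numerator = -4(51/70) - 2(-12/7) = 18/35; a_3 = (18/35)/(13) = 18/455

r = 1/3; a_0 = 1; a_1 = -12/7; a_2 = 51/70; a_3 = 18/455


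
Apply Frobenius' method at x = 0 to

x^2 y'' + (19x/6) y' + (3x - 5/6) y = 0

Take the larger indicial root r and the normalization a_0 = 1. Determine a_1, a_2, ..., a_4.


Write in Frobenius form y'' + (p(x)/x) y' + (q(x)/x^2) y = 0:
  p(x) = 19/6,  q(x) = 3x - 5/6.
Indicial equation: r(r-1) + (19/6) r + (-5/6) = 0 -> roots r_1 = 1/3, r_2 = -5/2.
Take r = r_1 = 1/3. Let y(x) = x^r sum_{n>=0} a_n x^n with a_0 = 1.
Substitute y = x^r sum a_n x^n and match x^{r+n}. The recurrence is
  D(n) a_n + 3 a_{n-1} = 0,  where D(n) = (r+n)(r+n-1) + (19/6)(r+n) + (-5/6).
  a_n = -3 / D(n) * a_{n-1}.
Since the indicial polynomial factors as (r - r_1)(r - r_2), D(n) = (r_1 + n - r_1)(r_1 + n - r_2) = n(n + 17/6).
Evaluating step by step (a_0 = 1):
  n = 1: D(1) = 1(1 + 17/6) = 23/6; numerator = -3(1) = -3; a_1 = (-3)/(23/6) = -18/23
  n = 2: D(2) = 2(2 + 17/6) = 29/3; numerator = -3(-18/23) = 54/23; a_2 = (54/23)/(29/3) = 162/667
  n = 3: D(3) = 3(3 + 17/6) = 35/2; numerator = -3(162/667) = -486/667; a_3 = (-486/667)/(35/2) = -972/23345
  n = 4: D(4) = 4(4 + 17/6) = 82/3; numerator = -3(-972/23345) = 2916/23345; a_4 = (2916/23345)/(82/3) = 4374/957145

r = 1/3; a_0 = 1; a_1 = -18/23; a_2 = 162/667; a_3 = -972/23345; a_4 = 4374/957145


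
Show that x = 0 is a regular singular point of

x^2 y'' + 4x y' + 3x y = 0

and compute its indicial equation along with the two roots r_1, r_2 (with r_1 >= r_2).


Divide by x^2 to reach normal form y'' + P_1(x) y' + P_2(x) y = 0 with P_1(x) = 4/x and P_2(x) = 3/x.
x = 0 is a singular point because the y'-coefficient 4/x has a pole at x = 0 and the y-coefficient 3/x has a pole at x = 0.
It is a regular singular point because x P_1(x) = p(x) = 4 and x^2 P_2(x) = q(x) = 3x are polynomials, hence analytic at x = 0.
p(0) = 4,  q(0) = 0.
Indicial equation: r(r-1) + p(0) r + q(0) = 0, i.e. r^2 + (p(0) - 1) r + q(0) = 0, i.e. r^2 + 3 r = 0.
Discriminant: (3)^2 - 4(0) = 9, so r = (-3 ± 3)/2.
Solving: r_1 = 0, r_2 = -3.

indicial: r^2 + 3 r = 0; roots r_1 = 0, r_2 = -3


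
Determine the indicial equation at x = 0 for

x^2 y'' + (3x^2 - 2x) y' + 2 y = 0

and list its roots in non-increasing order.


Divide by x^2 to reach normal form y'' + P_1(x) y' + P_2(x) y = 0 with P_1(x) = 3 - 2/x and P_2(x) = 2/x^2.
x = 0 is a singular point because the y'-coefficient 3 - 2/x has a pole at x = 0 and the y-coefficient 2/x^2 has a pole at x = 0.
It is a regular singular point because x P_1(x) = p(x) = 3x - 2 and x^2 P_2(x) = q(x) = 2 are polynomials, hence analytic at x = 0.
p(0) = -2,  q(0) = 2.
Indicial equation: r(r-1) + p(0) r + q(0) = 0, i.e. r^2 + (p(0) - 1) r + q(0) = 0, i.e. r^2 - 3 r + 2 = 0.
Discriminant: (-3)^2 - 4(2) = 1, so r = (3 ± 1)/2.
Solving: r_1 = 2, r_2 = 1.

indicial: r^2 - 3 r + 2 = 0; roots r_1 = 2, r_2 = 1


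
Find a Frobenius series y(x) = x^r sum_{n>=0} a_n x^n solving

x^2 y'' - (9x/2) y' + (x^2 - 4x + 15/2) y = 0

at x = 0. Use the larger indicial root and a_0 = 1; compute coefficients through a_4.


Write in Frobenius form y'' + (p(x)/x) y' + (q(x)/x^2) y = 0:
  p(x) = -9/2,  q(x) = x^2 - 4x + 15/2.
Indicial equation: r(r-1) + (-9/2) r + (15/2) = 0 -> roots r_1 = 3, r_2 = 5/2.
Take r = r_1 = 3. Let y(x) = x^r sum_{n>=0} a_n x^n with a_0 = 1.
Substitute y = x^r sum a_n x^n and match x^{r+n}. The recurrence is
  D(n) a_n - 4 a_{n-1} + 1 a_{n-2} = 0,  where D(n) = (r+n)(r+n-1) + (-9/2)(r+n) + (15/2).
  a_n = [4 a_{n-1} - 1 a_{n-2}] / D(n).
Since the indicial polynomial factors as (r - r_1)(r - r_2), D(n) = (r_1 + n - r_1)(r_1 + n - r_2) = n(n + 1/2).
Evaluating step by step (a_0 = 1):
  n = 1: D(1) = 1(1 + 1/2) = 3/2; numerator = 4(1) = 4; a_1 = (4)/(3/2) = 8/3
  n = 2: D(2) = 2(2 + 1/2) = 5; numerator = 4(8/3) - 1(1) = 29/3; a_2 = (29/3)/(5) = 29/15
  n = 3: D(3) = 3(3 + 1/2) = 21/2; numerator = 4(29/15) - 1(8/3) = 76/15; a_3 = (76/15)/(21/2) = 152/315
  n = 4: D(4) = 4(4 + 1/2) = 18; numerator = 4(152/315) - 1(29/15) = -1/315; a_4 = (-1/315)/(18) = -1/5670

r = 3; a_0 = 1; a_1 = 8/3; a_2 = 29/15; a_3 = 152/315; a_4 = -1/5670


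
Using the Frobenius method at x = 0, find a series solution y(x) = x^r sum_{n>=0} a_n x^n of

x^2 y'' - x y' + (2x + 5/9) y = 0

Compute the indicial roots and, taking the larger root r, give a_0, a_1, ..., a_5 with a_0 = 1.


Write in Frobenius form y'' + (p(x)/x) y' + (q(x)/x^2) y = 0:
  p(x) = -1,  q(x) = 2x + 5/9.
Indicial equation: r(r-1) + (-1) r + (5/9) = 0 -> roots r_1 = 5/3, r_2 = 1/3.
Take r = r_1 = 5/3. Let y(x) = x^r sum_{n>=0} a_n x^n with a_0 = 1.
Substitute y = x^r sum a_n x^n and match x^{r+n}. The recurrence is
  D(n) a_n + 2 a_{n-1} = 0,  where D(n) = (r+n)(r+n-1) + (-1)(r+n) + (5/9).
  a_n = -2 / D(n) * a_{n-1}.
Since the indicial polynomial factors as (r - r_1)(r - r_2), D(n) = (r_1 + n - r_1)(r_1 + n - r_2) = n(n + 4/3).
Evaluating step by step (a_0 = 1):
  n = 1: D(1) = 1(1 + 4/3) = 7/3; numerator = -2(1) = -2; a_1 = (-2)/(7/3) = -6/7
  n = 2: D(2) = 2(2 + 4/3) = 20/3; numerator = -2(-6/7) = 12/7; a_2 = (12/7)/(20/3) = 9/35
  n = 3: D(3) = 3(3 + 4/3) = 13; numerator = -2(9/35) = -18/35; a_3 = (-18/35)/(13) = -18/455
  n = 4: D(4) = 4(4 + 4/3) = 64/3; numerator = -2(-18/455) = 36/455; a_4 = (36/455)/(64/3) = 27/7280
  n = 5: D(5) = 5(5 + 4/3) = 95/3; numerator = -2(27/7280) = -27/3640; a_5 = (-27/3640)/(95/3) = -81/345800

r = 5/3; a_0 = 1; a_1 = -6/7; a_2 = 9/35; a_3 = -18/455; a_4 = 27/7280; a_5 = -81/345800


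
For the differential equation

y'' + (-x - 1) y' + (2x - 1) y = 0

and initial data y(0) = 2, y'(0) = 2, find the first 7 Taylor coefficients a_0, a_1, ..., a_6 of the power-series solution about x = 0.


Ansatz: y(x) = sum_{n>=0} a_n x^n, so y'(x) = sum_{n>=1} n a_n x^(n-1) and y''(x) = sum_{n>=2} n(n-1) a_n x^(n-2).
Substitute into P(x) y'' + Q(x) y' + R(x) y = 0 with P(x) = 1, Q(x) = -x - 1, R(x) = 2x - 1, and match powers of x.
Initial conditions: a_0 = 2, a_1 = 2.
Setting the coefficient of each power of x to zero and solving order by order (substituting the coefficients already found):
  x^0: 2 a_2 - a_1 - a_0 = 0  ->  2 a_2 = a_1 + a_0 = 4  ->  a_2 = 2
  x^1: 6 a_3 - 2 a_2 - 2 a_1 + 2 a_0 = 0  ->  6 a_3 = 2 a_2 + 2 a_1 - 2 a_0 = 4  ->  a_3 = 2/3
  x^2: 12 a_4 - 3 a_3 - 3 a_2 + 2 a_1 = 0  ->  12 a_4 = 3 a_3 + 3 a_2 - 2 a_1 = 4  ->  a_4 = 1/3
  x^3: 20 a_5 - 4 a_4 - 4 a_3 + 2 a_2 = 0  ->  20 a_5 = 4 a_4 + 4 a_3 - 2 a_2 = 0  ->  a_5 = 0
  x^4: 30 a_6 - 5 a_5 - 5 a_4 + 2 a_3 = 0  ->  30 a_6 = 5 a_5 + 5 a_4 - 2 a_3 = 1/3  ->  a_6 = 1/90
Truncated series: y(x) = 2 + 2 x + 2 x^2 + (2/3) x^3 + (1/3) x^4 + (1/90) x^6 + O(x^7).

a_0 = 2; a_1 = 2; a_2 = 2; a_3 = 2/3; a_4 = 1/3; a_5 = 0; a_6 = 1/90


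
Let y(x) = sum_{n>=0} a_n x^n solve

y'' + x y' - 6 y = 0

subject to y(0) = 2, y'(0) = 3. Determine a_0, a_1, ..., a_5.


Ansatz: y(x) = sum_{n>=0} a_n x^n, so y'(x) = sum_{n>=1} n a_n x^(n-1) and y''(x) = sum_{n>=2} n(n-1) a_n x^(n-2).
Substitute into P(x) y'' + Q(x) y' + R(x) y = 0 with P(x) = 1, Q(x) = x, R(x) = -6, and match powers of x.
Initial conditions: a_0 = 2, a_1 = 3.
Setting the coefficient of each power of x to zero and solving order by order (substituting the coefficients already found):
  x^0: 2 a_2 - 6 a_0 = 0  ->  2 a_2 = 6 a_0 = 12  ->  a_2 = 6
  x^1: 6 a_3 - 5 a_1 = 0  ->  6 a_3 = 5 a_1 = 15  ->  a_3 = 5/2
  x^2: 12 a_4 - 4 a_2 = 0  ->  12 a_4 = 4 a_2 = 24  ->  a_4 = 2
  x^3: 20 a_5 - 3 a_3 = 0  ->  20 a_5 = 3 a_3 = 15/2  ->  a_5 = 3/8
Truncated series: y(x) = 2 + 3 x + 6 x^2 + (5/2) x^3 + 2 x^4 + (3/8) x^5 + O(x^6).

a_0 = 2; a_1 = 3; a_2 = 6; a_3 = 5/2; a_4 = 2; a_5 = 3/8


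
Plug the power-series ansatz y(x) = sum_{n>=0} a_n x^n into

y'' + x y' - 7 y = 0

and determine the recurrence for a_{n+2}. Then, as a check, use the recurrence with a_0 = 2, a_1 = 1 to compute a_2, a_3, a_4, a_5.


Substitute y = sum_n a_n x^n.
y''(x) has coefficient (n+2)(n+1) a_{n+2} at x^n;
x y'(x) has coefficient n a_n at x^n (shift);
-7 y(x) has coefficient -7 a_n at x^n.
Matching x^n: (n+2)(n+1) a_{n+2} + (n - 7) a_n = 0.
Thus a_{n+2} = (-n + 7) / ((n+1)(n+2)) * a_n.

Check with a_0 = 2, a_1 = 1 (apply the recurrence for n = 0, 1, 2, 3): a_0 = 2, a_1 = 1, a_2 = 7, a_3 = 1, a_4 = 35/12, a_5 = 1/5.

a_(n+2) = (-n + 7) / ((n+1)(n+2)) * a_n; check: a_0 = 2, a_1 = 1, a_2 = 7, a_3 = 1, a_4 = 35/12, a_5 = 1/5


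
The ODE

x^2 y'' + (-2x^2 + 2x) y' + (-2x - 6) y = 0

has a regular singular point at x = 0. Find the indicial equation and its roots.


Divide by x^2 to reach normal form y'' + P_1(x) y' + P_2(x) y = 0 with P_1(x) = -2 + 2/x and P_2(x) = -2/x - 6/x^2.
x = 0 is a singular point because the y'-coefficient -2 + 2/x has a pole at x = 0 and the y-coefficient -2/x - 6/x^2 has a pole at x = 0.
It is a regular singular point because x P_1(x) = p(x) = 2 - 2x and x^2 P_2(x) = q(x) = -2x - 6 are polynomials, hence analytic at x = 0.
p(0) = 2,  q(0) = -6.
Indicial equation: r(r-1) + p(0) r + q(0) = 0, i.e. r^2 + (p(0) - 1) r + q(0) = 0, i.e. r^2 + 1 r - 6 = 0.
Discriminant: (1)^2 - 4(-6) = 25, so r = (-1 ± 5)/2.
Solving: r_1 = 2, r_2 = -3.

indicial: r^2 + 1 r - 6 = 0; roots r_1 = 2, r_2 = -3


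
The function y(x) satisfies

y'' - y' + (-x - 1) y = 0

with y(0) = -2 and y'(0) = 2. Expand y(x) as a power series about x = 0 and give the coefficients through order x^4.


Ansatz: y(x) = sum_{n>=0} a_n x^n, so y'(x) = sum_{n>=1} n a_n x^(n-1) and y''(x) = sum_{n>=2} n(n-1) a_n x^(n-2).
Substitute into P(x) y'' + Q(x) y' + R(x) y = 0 with P(x) = 1, Q(x) = -1, R(x) = -x - 1, and match powers of x.
Initial conditions: a_0 = -2, a_1 = 2.
Setting the coefficient of each power of x to zero and solving order by order (substituting the coefficients already found):
  x^0: 2 a_2 - a_1 - a_0 = 0  ->  2 a_2 = a_1 + a_0 = 0  ->  a_2 = 0
  x^1: 6 a_3 - 2 a_2 - a_1 - a_0 = 0  ->  6 a_3 = 2 a_2 + a_1 + a_0 = 0  ->  a_3 = 0
  x^2: 12 a_4 - 3 a_3 - a_2 - a_1 = 0  ->  12 a_4 = 3 a_3 + a_2 + a_1 = 2  ->  a_4 = 1/6
Truncated series: y(x) = -2 + 2 x + (1/6) x^4 + O(x^5).

a_0 = -2; a_1 = 2; a_2 = 0; a_3 = 0; a_4 = 1/6


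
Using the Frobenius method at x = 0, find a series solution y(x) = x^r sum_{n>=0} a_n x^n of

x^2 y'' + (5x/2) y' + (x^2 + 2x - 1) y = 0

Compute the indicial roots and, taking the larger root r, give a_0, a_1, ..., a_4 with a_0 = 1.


Write in Frobenius form y'' + (p(x)/x) y' + (q(x)/x^2) y = 0:
  p(x) = 5/2,  q(x) = x^2 + 2x - 1.
Indicial equation: r(r-1) + (5/2) r + (-1) = 0 -> roots r_1 = 1/2, r_2 = -2.
Take r = r_1 = 1/2. Let y(x) = x^r sum_{n>=0} a_n x^n with a_0 = 1.
Substitute y = x^r sum a_n x^n and match x^{r+n}. The recurrence is
  D(n) a_n + 2 a_{n-1} + 1 a_{n-2} = 0,  where D(n) = (r+n)(r+n-1) + (5/2)(r+n) + (-1).
  a_n = [-2 a_{n-1} - 1 a_{n-2}] / D(n).
Since the indicial polynomial factors as (r - r_1)(r - r_2), D(n) = (r_1 + n - r_1)(r_1 + n - r_2) = n(n + 5/2).
Evaluating step by step (a_0 = 1):
  n = 1: D(1) = 1(1 + 5/2) = 7/2; numerator = -2(1) = -2; a_1 = (-2)/(7/2) = -4/7
  n = 2: D(2) = 2(2 + 5/2) = 9; numerator = -2(-4/7) - 1(1) = 1/7; a_2 = (1/7)/(9) = 1/63
  n = 3: D(3) = 3(3 + 5/2) = 33/2; numerator = -2(1/63) - 1(-4/7) = 34/63; a_3 = (34/63)/(33/2) = 68/2079
  n = 4: D(4) = 4(4 + 5/2) = 26; numerator = -2(68/2079) - 1(1/63) = -169/2079; a_4 = (-169/2079)/(26) = -13/4158

r = 1/2; a_0 = 1; a_1 = -4/7; a_2 = 1/63; a_3 = 68/2079; a_4 = -13/4158


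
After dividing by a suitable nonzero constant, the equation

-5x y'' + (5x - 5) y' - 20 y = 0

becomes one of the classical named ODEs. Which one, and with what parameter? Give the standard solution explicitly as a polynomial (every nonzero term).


All three coefficients share the factor -5; dividing through by -5 gives  x y'' + (1 - x) y' + 4 y = 0.
This matches the Laguerre equation x y'' + (1 - x) y' + n y = 0 with n = 4; the polynomial solution is L_4(x).
With y = sum_k a_k x^k, matching x^k gives (k+1)k a_{k+1} + (k+1) a_{k+1} - k a_k + n a_k = 0, i.e. (k+1)^2 a_{k+1} = (k - n) a_k = (k - 4) a_k. The right side vanishes at k = 4, so the series terminates at degree 4.
Standard normalization L_n(0) = 1 gives a_0 = 1. Work upward with a_{k+1} = (k - 4) a_k / (k+1)^2:
  a_1 = (0 - 4)(1) / 1^2 = -4/1 = -4
  a_2 = (1 - 4)(-4) / 2^2 = 12/4 = 3
  a_3 = (2 - 4)(3) / 3^2 = -6/9 = -2/3
  a_4 = (3 - 4)(-2/3) / 4^2 = (2/3)/16 = 1/24
Hence L_4(x) = x^4/24 - 2 x^3/3 + 3 x^2 - 4 x + 1.

L_4(x); series = x^4/24 - 2 x^3/3 + 3 x^2 - 4 x + 1
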